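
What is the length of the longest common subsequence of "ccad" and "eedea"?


LCS of "ccad" and "eedea"
DP table:
           e    e    d    e    a
      0    0    0    0    0    0
  c   0    0    0    0    0    0
  c   0    0    0    0    0    0
  a   0    0    0    0    0    1
  d   0    0    0    1    1    1
LCS length = dp[4][5] = 1

1


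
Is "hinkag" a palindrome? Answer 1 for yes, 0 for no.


Input: hinkag
Reversed: gaknih
  Compare pos 0 ('h') with pos 5 ('g'): MISMATCH
  Compare pos 1 ('i') with pos 4 ('a'): MISMATCH
  Compare pos 2 ('n') with pos 3 ('k'): MISMATCH
Result: not a palindrome

0


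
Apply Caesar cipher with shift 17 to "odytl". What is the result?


Caesar cipher: shift "odytl" by 17
  'o' (pos 14) + 17 = pos 5 = 'f'
  'd' (pos 3) + 17 = pos 20 = 'u'
  'y' (pos 24) + 17 = pos 15 = 'p'
  't' (pos 19) + 17 = pos 10 = 'k'
  'l' (pos 11) + 17 = pos 2 = 'c'
Result: fupkc

fupkc


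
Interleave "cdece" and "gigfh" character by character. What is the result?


Interleaving "cdece" and "gigfh":
  Position 0: 'c' from first, 'g' from second => "cg"
  Position 1: 'd' from first, 'i' from second => "di"
  Position 2: 'e' from first, 'g' from second => "eg"
  Position 3: 'c' from first, 'f' from second => "cf"
  Position 4: 'e' from first, 'h' from second => "eh"
Result: cgdiegcfeh

cgdiegcfeh


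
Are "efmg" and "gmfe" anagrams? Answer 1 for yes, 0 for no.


Strings: "efmg", "gmfe"
Sorted first:  efgm
Sorted second: efgm
Sorted forms match => anagrams

1


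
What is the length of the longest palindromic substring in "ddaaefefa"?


Input: "ddaaefefa"
Checking substrings for palindromes:
  [4:7] "efe" (len 3) => palindrome
  [5:8] "fef" (len 3) => palindrome
  [0:2] "dd" (len 2) => palindrome
  [2:4] "aa" (len 2) => palindrome
Longest palindromic substring: "efe" with length 3

3


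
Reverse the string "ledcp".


Input: ledcp
Reading characters right to left:
  Position 4: 'p'
  Position 3: 'c'
  Position 2: 'd'
  Position 1: 'e'
  Position 0: 'l'
Reversed: pcdel

pcdel


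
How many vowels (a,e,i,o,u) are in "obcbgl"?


Input: obcbgl
Checking each character:
  'o' at position 0: vowel (running total: 1)
  'b' at position 1: consonant
  'c' at position 2: consonant
  'b' at position 3: consonant
  'g' at position 4: consonant
  'l' at position 5: consonant
Total vowels: 1

1


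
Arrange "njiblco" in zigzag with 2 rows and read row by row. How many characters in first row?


Zigzag "njiblco" into 2 rows:
Placing characters:
  'n' => row 0
  'j' => row 1
  'i' => row 0
  'b' => row 1
  'l' => row 0
  'c' => row 1
  'o' => row 0
Rows:
  Row 0: "nilo"
  Row 1: "jbc"
First row length: 4

4


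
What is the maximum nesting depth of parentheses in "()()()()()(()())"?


Input: "()()()()()(()())"
Tracking depth:
  Position 0 '(': depth becomes 1
  Position 1 ')': depth becomes 0
  Position 2 '(': depth becomes 1
  Position 3 ')': depth becomes 0
  Position 4 '(': depth becomes 1
  Position 5 ')': depth becomes 0
  Position 6 '(': depth becomes 1
  Position 7 ')': depth becomes 0
  Position 8 '(': depth becomes 1
  Position 9 ')': depth becomes 0
  Position 10 '(': depth becomes 1
  Position 11 '(': depth becomes 2
  Position 12 ')': depth becomes 1
  Position 13 '(': depth becomes 2
  Position 14 ')': depth becomes 1
  Position 15 ')': depth becomes 0
Maximum depth reached: 2

2


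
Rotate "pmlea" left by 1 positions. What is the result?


Input: "pmlea", rotate left by 1
First 1 characters: "p"
Remaining characters: "mlea"
Concatenate remaining + first: "mlea" + "p" = "mleap"

mleap


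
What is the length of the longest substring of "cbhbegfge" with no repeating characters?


Input: "cbhbegfge"
Sliding window (track last position of each char):
  Position 0 ('c'): window [0,0] length 1 -- new best
  Position 1 ('b'): window [0,1] length 2 -- new best
  Position 2 ('h'): window [0,2] length 3 -- new best
  Position 3 ('b'): repeat (last at 1), move window start to 2
  Position 3 ('b'): window [2,3] length 2
  Position 4 ('e'): window [2,4] length 3
  Position 5 ('g'): window [2,5] length 4 -- new best
  Position 6 ('f'): window [2,6] length 5 -- new best
  Position 7 ('g'): repeat (last at 5), move window start to 6
  Position 7 ('g'): window [6,7] length 2
  Position 8 ('e'): window [6,8] length 3
Longest substring with no repeats: "hbegf" with length 5

5


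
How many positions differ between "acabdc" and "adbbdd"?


Comparing "acabdc" and "adbbdd" position by position:
  Position 0: 'a' vs 'a' => same
  Position 1: 'c' vs 'd' => DIFFER
  Position 2: 'a' vs 'b' => DIFFER
  Position 3: 'b' vs 'b' => same
  Position 4: 'd' vs 'd' => same
  Position 5: 'c' vs 'd' => DIFFER
Positions that differ: 3

3


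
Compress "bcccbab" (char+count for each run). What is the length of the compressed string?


Input: bcccbab
Runs:
  'b' x 1 => "b1"
  'c' x 3 => "c3"
  'b' x 1 => "b1"
  'a' x 1 => "a1"
  'b' x 1 => "b1"
Compressed: "b1c3b1a1b1"
Compressed length: 10

10


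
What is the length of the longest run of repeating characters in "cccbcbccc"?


Input: "cccbcbccc"
Scanning for longest run:
  Position 1 ('c'): continues run of 'c', length=2
  Position 2 ('c'): continues run of 'c', length=3
  Position 3 ('b'): new char, reset run to 1
  Position 4 ('c'): new char, reset run to 1
  Position 5 ('b'): new char, reset run to 1
  Position 6 ('c'): new char, reset run to 1
  Position 7 ('c'): continues run of 'c', length=2
  Position 8 ('c'): continues run of 'c', length=3
Longest run: 'c' with length 3

3


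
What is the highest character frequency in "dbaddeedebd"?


Input: dbaddeedebd
Character counts:
  'a': 1
  'b': 2
  'd': 5
  'e': 3
Maximum frequency: 5

5


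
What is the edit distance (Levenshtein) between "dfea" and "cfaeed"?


Computing edit distance: "dfea" -> "cfaeed"
DP table:
           c    f    a    e    e    d
      0    1    2    3    4    5    6
  d   1    1    2    3    4    5    5
  f   2    2    1    2    3    4    5
  e   3    3    2    2    2    3    4
  a   4    4    3    2    3    3    4
Edit distance = dp[4][6] = 4

4


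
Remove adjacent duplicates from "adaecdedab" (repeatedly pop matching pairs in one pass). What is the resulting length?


Input: adaecdedab
Stack-based adjacent duplicate removal:
  Read 'a': push. Stack: a
  Read 'd': push. Stack: ad
  Read 'a': push. Stack: ada
  Read 'e': push. Stack: adae
  Read 'c': push. Stack: adaec
  Read 'd': push. Stack: adaecd
  Read 'e': push. Stack: adaecde
  Read 'd': push. Stack: adaecded
  Read 'a': push. Stack: adaecdeda
  Read 'b': push. Stack: adaecdedab
Final stack: "adaecdedab" (length 10)

10


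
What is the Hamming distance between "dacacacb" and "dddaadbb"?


Comparing "dacacacb" and "dddaadbb" position by position:
  Position 0: 'd' vs 'd' => same
  Position 1: 'a' vs 'd' => differ
  Position 2: 'c' vs 'd' => differ
  Position 3: 'a' vs 'a' => same
  Position 4: 'c' vs 'a' => differ
  Position 5: 'a' vs 'd' => differ
  Position 6: 'c' vs 'b' => differ
  Position 7: 'b' vs 'b' => same
Total differences (Hamming distance): 5

5


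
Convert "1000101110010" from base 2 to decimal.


Input: "1000101110010" in base 2
Positional expansion:
  Digit '1' (value 1) x 2^12 = 4096
  Digit '0' (value 0) x 2^11 = 0
  Digit '0' (value 0) x 2^10 = 0
  Digit '0' (value 0) x 2^9 = 0
  Digit '1' (value 1) x 2^8 = 256
  Digit '0' (value 0) x 2^7 = 0
  Digit '1' (value 1) x 2^6 = 64
  Digit '1' (value 1) x 2^5 = 32
  Digit '1' (value 1) x 2^4 = 16
  Digit '0' (value 0) x 2^3 = 0
  Digit '0' (value 0) x 2^2 = 0
  Digit '1' (value 1) x 2^1 = 2
  Digit '0' (value 0) x 2^0 = 0
Sum = 4466

4466


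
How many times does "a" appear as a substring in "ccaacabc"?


Searching for "a" in "ccaacabc"
Scanning each position:
  Position 0: "c" => no
  Position 1: "c" => no
  Position 2: "a" => MATCH
  Position 3: "a" => MATCH
  Position 4: "c" => no
  Position 5: "a" => MATCH
  Position 6: "b" => no
  Position 7: "c" => no
Total occurrences: 3

3


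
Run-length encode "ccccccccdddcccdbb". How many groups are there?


Input: ccccccccdddcccdbb
Scanning for consecutive runs:
  Group 1: 'c' x 8 (positions 0-7)
  Group 2: 'd' x 3 (positions 8-10)
  Group 3: 'c' x 3 (positions 11-13)
  Group 4: 'd' x 1 (positions 14-14)
  Group 5: 'b' x 2 (positions 15-16)
Total groups: 5

5


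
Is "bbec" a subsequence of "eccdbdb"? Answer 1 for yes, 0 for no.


Check if "bbec" is a subsequence of "eccdbdb"
Greedy scan:
  Position 0 ('e'): no match needed
  Position 1 ('c'): no match needed
  Position 2 ('c'): no match needed
  Position 3 ('d'): no match needed
  Position 4 ('b'): matches sub[0] = 'b'
  Position 5 ('d'): no match needed
  Position 6 ('b'): matches sub[1] = 'b'
Only matched 2/4 characters => not a subsequence

0


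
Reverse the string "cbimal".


Input: cbimal
Reading characters right to left:
  Position 5: 'l'
  Position 4: 'a'
  Position 3: 'm'
  Position 2: 'i'
  Position 1: 'b'
  Position 0: 'c'
Reversed: lamibc

lamibc


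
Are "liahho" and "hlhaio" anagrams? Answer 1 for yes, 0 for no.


Strings: "liahho", "hlhaio"
Sorted first:  ahhilo
Sorted second: ahhilo
Sorted forms match => anagrams

1


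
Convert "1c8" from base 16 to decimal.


Input: "1c8" in base 16
Positional expansion:
  Digit '1' (value 1) x 16^2 = 256
  Digit 'c' (value 12) x 16^1 = 192
  Digit '8' (value 8) x 16^0 = 8
Sum = 456

456


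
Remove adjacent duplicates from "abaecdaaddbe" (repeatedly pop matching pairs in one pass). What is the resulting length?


Input: abaecdaaddbe
Stack-based adjacent duplicate removal:
  Read 'a': push. Stack: a
  Read 'b': push. Stack: ab
  Read 'a': push. Stack: aba
  Read 'e': push. Stack: abae
  Read 'c': push. Stack: abaec
  Read 'd': push. Stack: abaecd
  Read 'a': push. Stack: abaecda
  Read 'a': matches stack top 'a' => pop. Stack: abaecd
  Read 'd': matches stack top 'd' => pop. Stack: abaec
  Read 'd': push. Stack: abaecd
  Read 'b': push. Stack: abaecdb
  Read 'e': push. Stack: abaecdbe
Final stack: "abaecdbe" (length 8)

8


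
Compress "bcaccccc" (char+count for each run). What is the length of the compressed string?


Input: bcaccccc
Runs:
  'b' x 1 => "b1"
  'c' x 1 => "c1"
  'a' x 1 => "a1"
  'c' x 5 => "c5"
Compressed: "b1c1a1c5"
Compressed length: 8

8


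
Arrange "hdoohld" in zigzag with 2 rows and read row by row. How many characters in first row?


Zigzag "hdoohld" into 2 rows:
Placing characters:
  'h' => row 0
  'd' => row 1
  'o' => row 0
  'o' => row 1
  'h' => row 0
  'l' => row 1
  'd' => row 0
Rows:
  Row 0: "hohd"
  Row 1: "dol"
First row length: 4

4


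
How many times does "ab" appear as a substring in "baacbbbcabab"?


Searching for "ab" in "baacbbbcabab"
Scanning each position:
  Position 0: "ba" => no
  Position 1: "aa" => no
  Position 2: "ac" => no
  Position 3: "cb" => no
  Position 4: "bb" => no
  Position 5: "bb" => no
  Position 6: "bc" => no
  Position 7: "ca" => no
  Position 8: "ab" => MATCH
  Position 9: "ba" => no
  Position 10: "ab" => MATCH
Total occurrences: 2

2


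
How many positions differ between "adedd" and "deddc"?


Comparing "adedd" and "deddc" position by position:
  Position 0: 'a' vs 'd' => DIFFER
  Position 1: 'd' vs 'e' => DIFFER
  Position 2: 'e' vs 'd' => DIFFER
  Position 3: 'd' vs 'd' => same
  Position 4: 'd' vs 'c' => DIFFER
Positions that differ: 4

4


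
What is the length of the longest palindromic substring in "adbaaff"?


Input: "adbaaff"
Checking substrings for palindromes:
  [3:5] "aa" (len 2) => palindrome
  [5:7] "ff" (len 2) => palindrome
Longest palindromic substring: "aa" with length 2

2


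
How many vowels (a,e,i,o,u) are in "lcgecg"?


Input: lcgecg
Checking each character:
  'l' at position 0: consonant
  'c' at position 1: consonant
  'g' at position 2: consonant
  'e' at position 3: vowel (running total: 1)
  'c' at position 4: consonant
  'g' at position 5: consonant
Total vowels: 1

1


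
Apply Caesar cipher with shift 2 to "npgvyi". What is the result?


Caesar cipher: shift "npgvyi" by 2
  'n' (pos 13) + 2 = pos 15 = 'p'
  'p' (pos 15) + 2 = pos 17 = 'r'
  'g' (pos 6) + 2 = pos 8 = 'i'
  'v' (pos 21) + 2 = pos 23 = 'x'
  'y' (pos 24) + 2 = pos 0 = 'a'
  'i' (pos 8) + 2 = pos 10 = 'k'
Result: prixak

prixak


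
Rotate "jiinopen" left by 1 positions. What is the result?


Input: "jiinopen", rotate left by 1
First 1 characters: "j"
Remaining characters: "iinopen"
Concatenate remaining + first: "iinopen" + "j" = "iinopenj"

iinopenj


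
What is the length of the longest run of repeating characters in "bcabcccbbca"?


Input: "bcabcccbbca"
Scanning for longest run:
  Position 1 ('c'): new char, reset run to 1
  Position 2 ('a'): new char, reset run to 1
  Position 3 ('b'): new char, reset run to 1
  Position 4 ('c'): new char, reset run to 1
  Position 5 ('c'): continues run of 'c', length=2
  Position 6 ('c'): continues run of 'c', length=3
  Position 7 ('b'): new char, reset run to 1
  Position 8 ('b'): continues run of 'b', length=2
  Position 9 ('c'): new char, reset run to 1
  Position 10 ('a'): new char, reset run to 1
Longest run: 'c' with length 3

3


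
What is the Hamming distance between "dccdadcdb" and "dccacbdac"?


Comparing "dccdadcdb" and "dccacbdac" position by position:
  Position 0: 'd' vs 'd' => same
  Position 1: 'c' vs 'c' => same
  Position 2: 'c' vs 'c' => same
  Position 3: 'd' vs 'a' => differ
  Position 4: 'a' vs 'c' => differ
  Position 5: 'd' vs 'b' => differ
  Position 6: 'c' vs 'd' => differ
  Position 7: 'd' vs 'a' => differ
  Position 8: 'b' vs 'c' => differ
Total differences (Hamming distance): 6

6


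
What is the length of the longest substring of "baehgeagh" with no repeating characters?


Input: "baehgeagh"
Sliding window (track last position of each char):
  Position 0 ('b'): window [0,0] length 1 -- new best
  Position 1 ('a'): window [0,1] length 2 -- new best
  Position 2 ('e'): window [0,2] length 3 -- new best
  Position 3 ('h'): window [0,3] length 4 -- new best
  Position 4 ('g'): window [0,4] length 5 -- new best
  Position 5 ('e'): repeat (last at 2), move window start to 3
  Position 5 ('e'): window [3,5] length 3
  Position 6 ('a'): window [3,6] length 4
  Position 7 ('g'): repeat (last at 4), move window start to 5
  Position 7 ('g'): window [5,7] length 3
  Position 8 ('h'): window [5,8] length 4
Longest substring with no repeats: "baehg" with length 5

5


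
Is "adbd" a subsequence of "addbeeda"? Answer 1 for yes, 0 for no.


Check if "adbd" is a subsequence of "addbeeda"
Greedy scan:
  Position 0 ('a'): matches sub[0] = 'a'
  Position 1 ('d'): matches sub[1] = 'd'
  Position 2 ('d'): no match needed
  Position 3 ('b'): matches sub[2] = 'b'
  Position 4 ('e'): no match needed
  Position 5 ('e'): no match needed
  Position 6 ('d'): matches sub[3] = 'd'
  Position 7 ('a'): no match needed
All 4 characters matched => is a subsequence

1


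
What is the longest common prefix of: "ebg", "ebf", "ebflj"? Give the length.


Words: ebg, ebf, ebflj
  Position 0: all 'e' => match
  Position 1: all 'b' => match
  Position 2: ('g', 'f', 'f') => mismatch, stop
LCP = "eb" (length 2)

2


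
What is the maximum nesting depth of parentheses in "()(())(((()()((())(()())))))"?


Input: "()(())(((()()((())(()())))))"
Tracking depth:
  Position 0 '(': depth becomes 1
  Position 1 ')': depth becomes 0
  Position 2 '(': depth becomes 1
  Position 3 '(': depth becomes 2
  Position 4 ')': depth becomes 1
  Position 5 ')': depth becomes 0
  Position 6 '(': depth becomes 1
  Position 7 '(': depth becomes 2
  Position 8 '(': depth becomes 3
  Position 9 '(': depth becomes 4
  Position 10 ')': depth becomes 3
  Position 11 '(': depth becomes 4
  Position 12 ')': depth becomes 3
  Position 13 '(': depth becomes 4
  Position 14 '(': depth becomes 5
  Position 15 '(': depth becomes 6
  Position 16 ')': depth becomes 5
  Position 17 ')': depth becomes 4
  Position 18 '(': depth becomes 5
  Position 19 '(': depth becomes 6
  Position 20 ')': depth becomes 5
  Position 21 '(': depth becomes 6
  Position 22 ')': depth becomes 5
  Position 23 ')': depth becomes 4
  Position 24 ')': depth becomes 3
  Position 25 ')': depth becomes 2
  Position 26 ')': depth becomes 1
  Position 27 ')': depth becomes 0
Maximum depth reached: 6

6


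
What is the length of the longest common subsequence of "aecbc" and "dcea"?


LCS of "aecbc" and "dcea"
DP table:
           d    c    e    a
      0    0    0    0    0
  a   0    0    0    0    1
  e   0    0    0    1    1
  c   0    0    1    1    1
  b   0    0    1    1    1
  c   0    0    1    1    1
LCS length = dp[5][4] = 1

1


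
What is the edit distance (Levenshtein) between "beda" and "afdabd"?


Computing edit distance: "beda" -> "afdabd"
DP table:
           a    f    d    a    b    d
      0    1    2    3    4    5    6
  b   1    1    2    3    4    4    5
  e   2    2    2    3    4    5    5
  d   3    3    3    2    3    4    5
  a   4    3    4    3    2    3    4
Edit distance = dp[4][6] = 4

4


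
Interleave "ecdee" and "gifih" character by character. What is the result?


Interleaving "ecdee" and "gifih":
  Position 0: 'e' from first, 'g' from second => "eg"
  Position 1: 'c' from first, 'i' from second => "ci"
  Position 2: 'd' from first, 'f' from second => "df"
  Position 3: 'e' from first, 'i' from second => "ei"
  Position 4: 'e' from first, 'h' from second => "eh"
Result: egcidfeieh

egcidfeieh


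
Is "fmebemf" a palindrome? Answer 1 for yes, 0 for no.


Input: fmebemf
Reversed: fmebemf
  Compare pos 0 ('f') with pos 6 ('f'): match
  Compare pos 1 ('m') with pos 5 ('m'): match
  Compare pos 2 ('e') with pos 4 ('e'): match
Result: palindrome

1


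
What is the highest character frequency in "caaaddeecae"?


Input: caaaddeecae
Character counts:
  'a': 4
  'c': 2
  'd': 2
  'e': 3
Maximum frequency: 4

4


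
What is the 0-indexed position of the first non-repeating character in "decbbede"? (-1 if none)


Input: decbbede
Character frequencies:
  'b': 2
  'c': 1
  'd': 2
  'e': 3
Scanning left to right for freq == 1:
  Position 0 ('d'): freq=2, skip
  Position 1 ('e'): freq=3, skip
  Position 2 ('c'): unique! => answer = 2

2


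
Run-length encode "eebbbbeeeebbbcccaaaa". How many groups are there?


Input: eebbbbeeeebbbcccaaaa
Scanning for consecutive runs:
  Group 1: 'e' x 2 (positions 0-1)
  Group 2: 'b' x 4 (positions 2-5)
  Group 3: 'e' x 4 (positions 6-9)
  Group 4: 'b' x 3 (positions 10-12)
  Group 5: 'c' x 3 (positions 13-15)
  Group 6: 'a' x 4 (positions 16-19)
Total groups: 6

6


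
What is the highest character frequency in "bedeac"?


Input: bedeac
Character counts:
  'a': 1
  'b': 1
  'c': 1
  'd': 1
  'e': 2
Maximum frequency: 2

2


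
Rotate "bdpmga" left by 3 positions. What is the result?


Input: "bdpmga", rotate left by 3
First 3 characters: "bdp"
Remaining characters: "mga"
Concatenate remaining + first: "mga" + "bdp" = "mgabdp"

mgabdp


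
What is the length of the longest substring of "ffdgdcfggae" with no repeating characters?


Input: "ffdgdcfggae"
Sliding window (track last position of each char):
  Position 0 ('f'): window [0,0] length 1 -- new best
  Position 1 ('f'): repeat (last at 0), move window start to 1
  Position 1 ('f'): window [1,1] length 1
  Position 2 ('d'): window [1,2] length 2 -- new best
  Position 3 ('g'): window [1,3] length 3 -- new best
  Position 4 ('d'): repeat (last at 2), move window start to 3
  Position 4 ('d'): window [3,4] length 2
  Position 5 ('c'): window [3,5] length 3
  Position 6 ('f'): window [3,6] length 4 -- new best
  Position 7 ('g'): repeat (last at 3), move window start to 4
  Position 7 ('g'): window [4,7] length 4
  Position 8 ('g'): repeat (last at 7), move window start to 8
  Position 8 ('g'): window [8,8] length 1
  Position 9 ('a'): window [8,9] length 2
  Position 10 ('e'): window [8,10] length 3
Longest substring with no repeats: "gdcf" with length 4

4


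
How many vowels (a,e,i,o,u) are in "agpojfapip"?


Input: agpojfapip
Checking each character:
  'a' at position 0: vowel (running total: 1)
  'g' at position 1: consonant
  'p' at position 2: consonant
  'o' at position 3: vowel (running total: 2)
  'j' at position 4: consonant
  'f' at position 5: consonant
  'a' at position 6: vowel (running total: 3)
  'p' at position 7: consonant
  'i' at position 8: vowel (running total: 4)
  'p' at position 9: consonant
Total vowels: 4

4


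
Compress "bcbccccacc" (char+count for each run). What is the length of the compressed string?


Input: bcbccccacc
Runs:
  'b' x 1 => "b1"
  'c' x 1 => "c1"
  'b' x 1 => "b1"
  'c' x 4 => "c4"
  'a' x 1 => "a1"
  'c' x 2 => "c2"
Compressed: "b1c1b1c4a1c2"
Compressed length: 12

12


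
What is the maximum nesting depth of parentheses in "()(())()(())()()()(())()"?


Input: "()(())()(())()()()(())()"
Tracking depth:
  Position 0 '(': depth becomes 1
  Position 1 ')': depth becomes 0
  Position 2 '(': depth becomes 1
  Position 3 '(': depth becomes 2
  Position 4 ')': depth becomes 1
  Position 5 ')': depth becomes 0
  Position 6 '(': depth becomes 1
  Position 7 ')': depth becomes 0
  Position 8 '(': depth becomes 1
  Position 9 '(': depth becomes 2
  Position 10 ')': depth becomes 1
  Position 11 ')': depth becomes 0
  Position 12 '(': depth becomes 1
  Position 13 ')': depth becomes 0
  Position 14 '(': depth becomes 1
  Position 15 ')': depth becomes 0
  Position 16 '(': depth becomes 1
  Position 17 ')': depth becomes 0
  Position 18 '(': depth becomes 1
  Position 19 '(': depth becomes 2
  Position 20 ')': depth becomes 1
  Position 21 ')': depth becomes 0
  Position 22 '(': depth becomes 1
  Position 23 ')': depth becomes 0
Maximum depth reached: 2

2


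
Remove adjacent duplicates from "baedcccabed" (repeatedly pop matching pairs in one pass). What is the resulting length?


Input: baedcccabed
Stack-based adjacent duplicate removal:
  Read 'b': push. Stack: b
  Read 'a': push. Stack: ba
  Read 'e': push. Stack: bae
  Read 'd': push. Stack: baed
  Read 'c': push. Stack: baedc
  Read 'c': matches stack top 'c' => pop. Stack: baed
  Read 'c': push. Stack: baedc
  Read 'a': push. Stack: baedca
  Read 'b': push. Stack: baedcab
  Read 'e': push. Stack: baedcabe
  Read 'd': push. Stack: baedcabed
Final stack: "baedcabed" (length 9)

9


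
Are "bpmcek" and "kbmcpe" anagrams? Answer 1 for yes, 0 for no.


Strings: "bpmcek", "kbmcpe"
Sorted first:  bcekmp
Sorted second: bcekmp
Sorted forms match => anagrams

1


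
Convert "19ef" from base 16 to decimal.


Input: "19ef" in base 16
Positional expansion:
  Digit '1' (value 1) x 16^3 = 4096
  Digit '9' (value 9) x 16^2 = 2304
  Digit 'e' (value 14) x 16^1 = 224
  Digit 'f' (value 15) x 16^0 = 15
Sum = 6639

6639


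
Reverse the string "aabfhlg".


Input: aabfhlg
Reading characters right to left:
  Position 6: 'g'
  Position 5: 'l'
  Position 4: 'h'
  Position 3: 'f'
  Position 2: 'b'
  Position 1: 'a'
  Position 0: 'a'
Reversed: glhfbaa

glhfbaa


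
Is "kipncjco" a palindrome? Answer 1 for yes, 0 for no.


Input: kipncjco
Reversed: ocjcnpik
  Compare pos 0 ('k') with pos 7 ('o'): MISMATCH
  Compare pos 1 ('i') with pos 6 ('c'): MISMATCH
  Compare pos 2 ('p') with pos 5 ('j'): MISMATCH
  Compare pos 3 ('n') with pos 4 ('c'): MISMATCH
Result: not a palindrome

0


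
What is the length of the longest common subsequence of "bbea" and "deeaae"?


LCS of "bbea" and "deeaae"
DP table:
           d    e    e    a    a    e
      0    0    0    0    0    0    0
  b   0    0    0    0    0    0    0
  b   0    0    0    0    0    0    0
  e   0    0    1    1    1    1    1
  a   0    0    1    1    2    2    2
LCS length = dp[4][6] = 2

2


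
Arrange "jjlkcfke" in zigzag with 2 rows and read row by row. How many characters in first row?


Zigzag "jjlkcfke" into 2 rows:
Placing characters:
  'j' => row 0
  'j' => row 1
  'l' => row 0
  'k' => row 1
  'c' => row 0
  'f' => row 1
  'k' => row 0
  'e' => row 1
Rows:
  Row 0: "jlck"
  Row 1: "jkfe"
First row length: 4

4


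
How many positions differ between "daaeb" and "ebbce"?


Comparing "daaeb" and "ebbce" position by position:
  Position 0: 'd' vs 'e' => DIFFER
  Position 1: 'a' vs 'b' => DIFFER
  Position 2: 'a' vs 'b' => DIFFER
  Position 3: 'e' vs 'c' => DIFFER
  Position 4: 'b' vs 'e' => DIFFER
Positions that differ: 5

5


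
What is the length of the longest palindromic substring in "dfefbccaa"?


Input: "dfefbccaa"
Checking substrings for palindromes:
  [1:4] "fef" (len 3) => palindrome
  [5:7] "cc" (len 2) => palindrome
  [7:9] "aa" (len 2) => palindrome
Longest palindromic substring: "fef" with length 3

3


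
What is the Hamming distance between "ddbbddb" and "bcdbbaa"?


Comparing "ddbbddb" and "bcdbbaa" position by position:
  Position 0: 'd' vs 'b' => differ
  Position 1: 'd' vs 'c' => differ
  Position 2: 'b' vs 'd' => differ
  Position 3: 'b' vs 'b' => same
  Position 4: 'd' vs 'b' => differ
  Position 5: 'd' vs 'a' => differ
  Position 6: 'b' vs 'a' => differ
Total differences (Hamming distance): 6

6


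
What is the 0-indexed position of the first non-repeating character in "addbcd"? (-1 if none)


Input: addbcd
Character frequencies:
  'a': 1
  'b': 1
  'c': 1
  'd': 3
Scanning left to right for freq == 1:
  Position 0 ('a'): unique! => answer = 0

0


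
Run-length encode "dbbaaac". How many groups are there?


Input: dbbaaac
Scanning for consecutive runs:
  Group 1: 'd' x 1 (positions 0-0)
  Group 2: 'b' x 2 (positions 1-2)
  Group 3: 'a' x 3 (positions 3-5)
  Group 4: 'c' x 1 (positions 6-6)
Total groups: 4

4


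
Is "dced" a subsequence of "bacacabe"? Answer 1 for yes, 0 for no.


Check if "dced" is a subsequence of "bacacabe"
Greedy scan:
  Position 0 ('b'): no match needed
  Position 1 ('a'): no match needed
  Position 2 ('c'): no match needed
  Position 3 ('a'): no match needed
  Position 4 ('c'): no match needed
  Position 5 ('a'): no match needed
  Position 6 ('b'): no match needed
  Position 7 ('e'): no match needed
Only matched 0/4 characters => not a subsequence

0


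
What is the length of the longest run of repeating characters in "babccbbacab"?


Input: "babccbbacab"
Scanning for longest run:
  Position 1 ('a'): new char, reset run to 1
  Position 2 ('b'): new char, reset run to 1
  Position 3 ('c'): new char, reset run to 1
  Position 4 ('c'): continues run of 'c', length=2
  Position 5 ('b'): new char, reset run to 1
  Position 6 ('b'): continues run of 'b', length=2
  Position 7 ('a'): new char, reset run to 1
  Position 8 ('c'): new char, reset run to 1
  Position 9 ('a'): new char, reset run to 1
  Position 10 ('b'): new char, reset run to 1
Longest run: 'c' with length 2

2


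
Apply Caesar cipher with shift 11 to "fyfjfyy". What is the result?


Caesar cipher: shift "fyfjfyy" by 11
  'f' (pos 5) + 11 = pos 16 = 'q'
  'y' (pos 24) + 11 = pos 9 = 'j'
  'f' (pos 5) + 11 = pos 16 = 'q'
  'j' (pos 9) + 11 = pos 20 = 'u'
  'f' (pos 5) + 11 = pos 16 = 'q'
  'y' (pos 24) + 11 = pos 9 = 'j'
  'y' (pos 24) + 11 = pos 9 = 'j'
Result: qjquqjj

qjquqjj


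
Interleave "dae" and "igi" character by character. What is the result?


Interleaving "dae" and "igi":
  Position 0: 'd' from first, 'i' from second => "di"
  Position 1: 'a' from first, 'g' from second => "ag"
  Position 2: 'e' from first, 'i' from second => "ei"
Result: diagei

diagei


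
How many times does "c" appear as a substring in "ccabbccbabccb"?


Searching for "c" in "ccabbccbabccb"
Scanning each position:
  Position 0: "c" => MATCH
  Position 1: "c" => MATCH
  Position 2: "a" => no
  Position 3: "b" => no
  Position 4: "b" => no
  Position 5: "c" => MATCH
  Position 6: "c" => MATCH
  Position 7: "b" => no
  Position 8: "a" => no
  Position 9: "b" => no
  Position 10: "c" => MATCH
  Position 11: "c" => MATCH
  Position 12: "b" => no
Total occurrences: 6

6


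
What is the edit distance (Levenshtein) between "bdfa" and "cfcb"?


Computing edit distance: "bdfa" -> "cfcb"
DP table:
           c    f    c    b
      0    1    2    3    4
  b   1    1    2    3    3
  d   2    2    2    3    4
  f   3    3    2    3    4
  a   4    4    3    3    4
Edit distance = dp[4][4] = 4

4


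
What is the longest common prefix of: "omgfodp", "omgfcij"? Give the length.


Words: omgfodp, omgfcij
  Position 0: all 'o' => match
  Position 1: all 'm' => match
  Position 2: all 'g' => match
  Position 3: all 'f' => match
  Position 4: ('o', 'c') => mismatch, stop
LCP = "omgf" (length 4)

4


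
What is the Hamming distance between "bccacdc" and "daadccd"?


Comparing "bccacdc" and "daadccd" position by position:
  Position 0: 'b' vs 'd' => differ
  Position 1: 'c' vs 'a' => differ
  Position 2: 'c' vs 'a' => differ
  Position 3: 'a' vs 'd' => differ
  Position 4: 'c' vs 'c' => same
  Position 5: 'd' vs 'c' => differ
  Position 6: 'c' vs 'd' => differ
Total differences (Hamming distance): 6

6


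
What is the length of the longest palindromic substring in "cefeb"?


Input: "cefeb"
Checking substrings for palindromes:
  [1:4] "efe" (len 3) => palindrome
Longest palindromic substring: "efe" with length 3

3


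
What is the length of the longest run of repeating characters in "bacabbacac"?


Input: "bacabbacac"
Scanning for longest run:
  Position 1 ('a'): new char, reset run to 1
  Position 2 ('c'): new char, reset run to 1
  Position 3 ('a'): new char, reset run to 1
  Position 4 ('b'): new char, reset run to 1
  Position 5 ('b'): continues run of 'b', length=2
  Position 6 ('a'): new char, reset run to 1
  Position 7 ('c'): new char, reset run to 1
  Position 8 ('a'): new char, reset run to 1
  Position 9 ('c'): new char, reset run to 1
Longest run: 'b' with length 2

2


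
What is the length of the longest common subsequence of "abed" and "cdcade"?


LCS of "abed" and "cdcade"
DP table:
           c    d    c    a    d    e
      0    0    0    0    0    0    0
  a   0    0    0    0    1    1    1
  b   0    0    0    0    1    1    1
  e   0    0    0    0    1    1    2
  d   0    0    1    1    1    2    2
LCS length = dp[4][6] = 2

2


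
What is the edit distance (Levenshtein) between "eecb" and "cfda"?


Computing edit distance: "eecb" -> "cfda"
DP table:
           c    f    d    a
      0    1    2    3    4
  e   1    1    2    3    4
  e   2    2    2    3    4
  c   3    2    3    3    4
  b   4    3    3    4    4
Edit distance = dp[4][4] = 4

4


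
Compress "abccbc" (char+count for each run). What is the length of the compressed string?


Input: abccbc
Runs:
  'a' x 1 => "a1"
  'b' x 1 => "b1"
  'c' x 2 => "c2"
  'b' x 1 => "b1"
  'c' x 1 => "c1"
Compressed: "a1b1c2b1c1"
Compressed length: 10

10


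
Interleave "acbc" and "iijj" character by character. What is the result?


Interleaving "acbc" and "iijj":
  Position 0: 'a' from first, 'i' from second => "ai"
  Position 1: 'c' from first, 'i' from second => "ci"
  Position 2: 'b' from first, 'j' from second => "bj"
  Position 3: 'c' from first, 'j' from second => "cj"
Result: aicibjcj

aicibjcj


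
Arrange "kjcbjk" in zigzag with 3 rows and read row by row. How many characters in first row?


Zigzag "kjcbjk" into 3 rows:
Placing characters:
  'k' => row 0
  'j' => row 1
  'c' => row 2
  'b' => row 1
  'j' => row 0
  'k' => row 1
Rows:
  Row 0: "kj"
  Row 1: "jbk"
  Row 2: "c"
First row length: 2

2


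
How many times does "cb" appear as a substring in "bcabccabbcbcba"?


Searching for "cb" in "bcabccabbcbcba"
Scanning each position:
  Position 0: "bc" => no
  Position 1: "ca" => no
  Position 2: "ab" => no
  Position 3: "bc" => no
  Position 4: "cc" => no
  Position 5: "ca" => no
  Position 6: "ab" => no
  Position 7: "bb" => no
  Position 8: "bc" => no
  Position 9: "cb" => MATCH
  Position 10: "bc" => no
  Position 11: "cb" => MATCH
  Position 12: "ba" => no
Total occurrences: 2

2


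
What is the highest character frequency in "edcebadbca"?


Input: edcebadbca
Character counts:
  'a': 2
  'b': 2
  'c': 2
  'd': 2
  'e': 2
Maximum frequency: 2

2


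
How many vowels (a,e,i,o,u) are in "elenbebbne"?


Input: elenbebbne
Checking each character:
  'e' at position 0: vowel (running total: 1)
  'l' at position 1: consonant
  'e' at position 2: vowel (running total: 2)
  'n' at position 3: consonant
  'b' at position 4: consonant
  'e' at position 5: vowel (running total: 3)
  'b' at position 6: consonant
  'b' at position 7: consonant
  'n' at position 8: consonant
  'e' at position 9: vowel (running total: 4)
Total vowels: 4

4


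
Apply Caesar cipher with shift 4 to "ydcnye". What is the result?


Caesar cipher: shift "ydcnye" by 4
  'y' (pos 24) + 4 = pos 2 = 'c'
  'd' (pos 3) + 4 = pos 7 = 'h'
  'c' (pos 2) + 4 = pos 6 = 'g'
  'n' (pos 13) + 4 = pos 17 = 'r'
  'y' (pos 24) + 4 = pos 2 = 'c'
  'e' (pos 4) + 4 = pos 8 = 'i'
Result: chgrci

chgrci


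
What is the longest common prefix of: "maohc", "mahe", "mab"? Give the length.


Words: maohc, mahe, mab
  Position 0: all 'm' => match
  Position 1: all 'a' => match
  Position 2: ('o', 'h', 'b') => mismatch, stop
LCP = "ma" (length 2)

2


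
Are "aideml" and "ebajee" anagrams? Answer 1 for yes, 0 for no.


Strings: "aideml", "ebajee"
Sorted first:  adeilm
Sorted second: abeeej
Differ at position 1: 'd' vs 'b' => not anagrams

0


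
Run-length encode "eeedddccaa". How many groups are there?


Input: eeedddccaa
Scanning for consecutive runs:
  Group 1: 'e' x 3 (positions 0-2)
  Group 2: 'd' x 3 (positions 3-5)
  Group 3: 'c' x 2 (positions 6-7)
  Group 4: 'a' x 2 (positions 8-9)
Total groups: 4

4


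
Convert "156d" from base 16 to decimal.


Input: "156d" in base 16
Positional expansion:
  Digit '1' (value 1) x 16^3 = 4096
  Digit '5' (value 5) x 16^2 = 1280
  Digit '6' (value 6) x 16^1 = 96
  Digit 'd' (value 13) x 16^0 = 13
Sum = 5485

5485


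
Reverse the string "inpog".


Input: inpog
Reading characters right to left:
  Position 4: 'g'
  Position 3: 'o'
  Position 2: 'p'
  Position 1: 'n'
  Position 0: 'i'
Reversed: gopni

gopni


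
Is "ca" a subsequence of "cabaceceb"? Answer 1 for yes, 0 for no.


Check if "ca" is a subsequence of "cabaceceb"
Greedy scan:
  Position 0 ('c'): matches sub[0] = 'c'
  Position 1 ('a'): matches sub[1] = 'a'
  Position 2 ('b'): no match needed
  Position 3 ('a'): no match needed
  Position 4 ('c'): no match needed
  Position 5 ('e'): no match needed
  Position 6 ('c'): no match needed
  Position 7 ('e'): no match needed
  Position 8 ('b'): no match needed
All 2 characters matched => is a subsequence

1


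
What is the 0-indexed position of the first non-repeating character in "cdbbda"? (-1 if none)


Input: cdbbda
Character frequencies:
  'a': 1
  'b': 2
  'c': 1
  'd': 2
Scanning left to right for freq == 1:
  Position 0 ('c'): unique! => answer = 0

0


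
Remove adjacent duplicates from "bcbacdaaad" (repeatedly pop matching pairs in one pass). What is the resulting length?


Input: bcbacdaaad
Stack-based adjacent duplicate removal:
  Read 'b': push. Stack: b
  Read 'c': push. Stack: bc
  Read 'b': push. Stack: bcb
  Read 'a': push. Stack: bcba
  Read 'c': push. Stack: bcbac
  Read 'd': push. Stack: bcbacd
  Read 'a': push. Stack: bcbacda
  Read 'a': matches stack top 'a' => pop. Stack: bcbacd
  Read 'a': push. Stack: bcbacda
  Read 'd': push. Stack: bcbacdad
Final stack: "bcbacdad" (length 8)

8


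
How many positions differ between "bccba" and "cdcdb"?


Comparing "bccba" and "cdcdb" position by position:
  Position 0: 'b' vs 'c' => DIFFER
  Position 1: 'c' vs 'd' => DIFFER
  Position 2: 'c' vs 'c' => same
  Position 3: 'b' vs 'd' => DIFFER
  Position 4: 'a' vs 'b' => DIFFER
Positions that differ: 4

4


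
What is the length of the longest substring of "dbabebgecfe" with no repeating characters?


Input: "dbabebgecfe"
Sliding window (track last position of each char):
  Position 0 ('d'): window [0,0] length 1 -- new best
  Position 1 ('b'): window [0,1] length 2 -- new best
  Position 2 ('a'): window [0,2] length 3 -- new best
  Position 3 ('b'): repeat (last at 1), move window start to 2
  Position 3 ('b'): window [2,3] length 2
  Position 4 ('e'): window [2,4] length 3
  Position 5 ('b'): repeat (last at 3), move window start to 4
  Position 5 ('b'): window [4,5] length 2
  Position 6 ('g'): window [4,6] length 3
  Position 7 ('e'): repeat (last at 4), move window start to 5
  Position 7 ('e'): window [5,7] length 3
  Position 8 ('c'): window [5,8] length 4 -- new best
  Position 9 ('f'): window [5,9] length 5 -- new best
  Position 10 ('e'): repeat (last at 7), move window start to 8
  Position 10 ('e'): window [8,10] length 3
Longest substring with no repeats: "bgecf" with length 5

5


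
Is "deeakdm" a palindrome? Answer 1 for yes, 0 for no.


Input: deeakdm
Reversed: mdkaeed
  Compare pos 0 ('d') with pos 6 ('m'): MISMATCH
  Compare pos 1 ('e') with pos 5 ('d'): MISMATCH
  Compare pos 2 ('e') with pos 4 ('k'): MISMATCH
Result: not a palindrome

0


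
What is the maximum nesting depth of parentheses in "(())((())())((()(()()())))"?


Input: "(())((())())((()(()()())))"
Tracking depth:
  Position 0 '(': depth becomes 1
  Position 1 '(': depth becomes 2
  Position 2 ')': depth becomes 1
  Position 3 ')': depth becomes 0
  Position 4 '(': depth becomes 1
  Position 5 '(': depth becomes 2
  Position 6 '(': depth becomes 3
  Position 7 ')': depth becomes 2
  Position 8 ')': depth becomes 1
  Position 9 '(': depth becomes 2
  Position 10 ')': depth becomes 1
  Position 11 ')': depth becomes 0
  Position 12 '(': depth becomes 1
  Position 13 '(': depth becomes 2
  Position 14 '(': depth becomes 3
  Position 15 ')': depth becomes 2
  Position 16 '(': depth becomes 3
  Position 17 '(': depth becomes 4
  Position 18 ')': depth becomes 3
  Position 19 '(': depth becomes 4
  Position 20 ')': depth becomes 3
  Position 21 '(': depth becomes 4
  Position 22 ')': depth becomes 3
  Position 23 ')': depth becomes 2
  Position 24 ')': depth becomes 1
  Position 25 ')': depth becomes 0
Maximum depth reached: 4

4


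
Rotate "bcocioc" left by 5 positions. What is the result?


Input: "bcocioc", rotate left by 5
First 5 characters: "bcoci"
Remaining characters: "oc"
Concatenate remaining + first: "oc" + "bcoci" = "ocbcoci"

ocbcoci


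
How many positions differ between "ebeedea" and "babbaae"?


Comparing "ebeedea" and "babbaae" position by position:
  Position 0: 'e' vs 'b' => DIFFER
  Position 1: 'b' vs 'a' => DIFFER
  Position 2: 'e' vs 'b' => DIFFER
  Position 3: 'e' vs 'b' => DIFFER
  Position 4: 'd' vs 'a' => DIFFER
  Position 5: 'e' vs 'a' => DIFFER
  Position 6: 'a' vs 'e' => DIFFER
Positions that differ: 7

7


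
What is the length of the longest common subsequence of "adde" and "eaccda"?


LCS of "adde" and "eaccda"
DP table:
           e    a    c    c    d    a
      0    0    0    0    0    0    0
  a   0    0    1    1    1    1    1
  d   0    0    1    1    1    2    2
  d   0    0    1    1    1    2    2
  e   0    1    1    1    1    2    2
LCS length = dp[4][6] = 2

2


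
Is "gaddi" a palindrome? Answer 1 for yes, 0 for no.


Input: gaddi
Reversed: iddag
  Compare pos 0 ('g') with pos 4 ('i'): MISMATCH
  Compare pos 1 ('a') with pos 3 ('d'): MISMATCH
Result: not a palindrome

0


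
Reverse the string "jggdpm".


Input: jggdpm
Reading characters right to left:
  Position 5: 'm'
  Position 4: 'p'
  Position 3: 'd'
  Position 2: 'g'
  Position 1: 'g'
  Position 0: 'j'
Reversed: mpdggj

mpdggj


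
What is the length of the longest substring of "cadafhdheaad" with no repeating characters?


Input: "cadafhdheaad"
Sliding window (track last position of each char):
  Position 0 ('c'): window [0,0] length 1 -- new best
  Position 1 ('a'): window [0,1] length 2 -- new best
  Position 2 ('d'): window [0,2] length 3 -- new best
  Position 3 ('a'): repeat (last at 1), move window start to 2
  Position 3 ('a'): window [2,3] length 2
  Position 4 ('f'): window [2,4] length 3
  Position 5 ('h'): window [2,5] length 4 -- new best
  Position 6 ('d'): repeat (last at 2), move window start to 3
  Position 6 ('d'): window [3,6] length 4
  Position 7 ('h'): repeat (last at 5), move window start to 6
  Position 7 ('h'): window [6,7] length 2
  Position 8 ('e'): window [6,8] length 3
  Position 9 ('a'): window [6,9] length 4
  Position 10 ('a'): repeat (last at 9), move window start to 10
  Position 10 ('a'): window [10,10] length 1
  Position 11 ('d'): window [10,11] length 2
Longest substring with no repeats: "dafh" with length 4

4
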